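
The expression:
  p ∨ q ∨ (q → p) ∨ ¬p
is always true.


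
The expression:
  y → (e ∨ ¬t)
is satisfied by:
  {e: True, t: False, y: False}
  {e: False, t: False, y: False}
  {y: True, e: True, t: False}
  {y: True, e: False, t: False}
  {t: True, e: True, y: False}
  {t: True, e: False, y: False}
  {t: True, y: True, e: True}


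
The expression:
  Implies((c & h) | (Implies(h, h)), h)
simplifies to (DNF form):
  h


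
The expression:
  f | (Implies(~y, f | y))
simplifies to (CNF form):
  f | y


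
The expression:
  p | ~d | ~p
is always true.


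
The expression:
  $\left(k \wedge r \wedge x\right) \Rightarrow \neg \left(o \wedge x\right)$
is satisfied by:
  {k: False, o: False, x: False, r: False}
  {r: True, k: False, o: False, x: False}
  {x: True, k: False, o: False, r: False}
  {r: True, x: True, k: False, o: False}
  {o: True, r: False, k: False, x: False}
  {r: True, o: True, k: False, x: False}
  {x: True, o: True, r: False, k: False}
  {r: True, x: True, o: True, k: False}
  {k: True, x: False, o: False, r: False}
  {r: True, k: True, x: False, o: False}
  {x: True, k: True, r: False, o: False}
  {r: True, x: True, k: True, o: False}
  {o: True, k: True, x: False, r: False}
  {r: True, o: True, k: True, x: False}
  {x: True, o: True, k: True, r: False}


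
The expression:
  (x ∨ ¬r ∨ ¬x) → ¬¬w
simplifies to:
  w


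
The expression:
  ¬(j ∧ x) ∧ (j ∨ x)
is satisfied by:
  {x: True, j: False}
  {j: True, x: False}


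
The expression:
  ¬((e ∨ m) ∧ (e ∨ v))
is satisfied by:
  {e: False, m: False, v: False}
  {v: True, e: False, m: False}
  {m: True, e: False, v: False}


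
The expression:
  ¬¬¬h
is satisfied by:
  {h: False}


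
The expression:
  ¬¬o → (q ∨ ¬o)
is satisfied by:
  {q: True, o: False}
  {o: False, q: False}
  {o: True, q: True}


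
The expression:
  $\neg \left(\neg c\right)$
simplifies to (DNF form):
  $c$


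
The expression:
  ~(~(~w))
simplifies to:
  ~w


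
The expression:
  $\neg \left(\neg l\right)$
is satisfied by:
  {l: True}


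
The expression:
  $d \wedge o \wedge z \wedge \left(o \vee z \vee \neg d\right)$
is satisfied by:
  {z: True, d: True, o: True}


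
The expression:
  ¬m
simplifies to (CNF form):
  ¬m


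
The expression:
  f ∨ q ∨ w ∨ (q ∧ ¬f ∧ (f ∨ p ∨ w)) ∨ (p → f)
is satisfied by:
  {f: True, q: True, w: True, p: False}
  {f: True, q: True, p: False, w: False}
  {f: True, w: True, p: False, q: False}
  {f: True, p: False, w: False, q: False}
  {q: True, w: True, p: False, f: False}
  {q: True, p: False, w: False, f: False}
  {w: True, q: False, p: False, f: False}
  {q: False, p: False, w: False, f: False}
  {q: True, f: True, p: True, w: True}
  {q: True, f: True, p: True, w: False}
  {f: True, p: True, w: True, q: False}
  {f: True, p: True, q: False, w: False}
  {w: True, p: True, q: True, f: False}
  {p: True, q: True, f: False, w: False}
  {p: True, w: True, f: False, q: False}


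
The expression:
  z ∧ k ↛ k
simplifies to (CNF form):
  False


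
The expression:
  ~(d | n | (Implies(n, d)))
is never true.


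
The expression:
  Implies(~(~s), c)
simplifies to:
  c | ~s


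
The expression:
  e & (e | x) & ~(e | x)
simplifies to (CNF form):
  False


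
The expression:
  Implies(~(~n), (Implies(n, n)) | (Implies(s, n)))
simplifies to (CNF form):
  True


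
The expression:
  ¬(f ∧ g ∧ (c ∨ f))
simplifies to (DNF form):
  ¬f ∨ ¬g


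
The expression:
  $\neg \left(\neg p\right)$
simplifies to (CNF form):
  $p$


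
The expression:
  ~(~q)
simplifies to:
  q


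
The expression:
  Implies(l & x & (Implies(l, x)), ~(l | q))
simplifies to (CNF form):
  ~l | ~x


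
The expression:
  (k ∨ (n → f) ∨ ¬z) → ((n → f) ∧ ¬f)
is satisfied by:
  {z: True, k: False, f: False, n: False}
  {z: False, k: False, f: False, n: False}
  {z: True, k: True, f: False, n: False}
  {k: True, z: False, f: False, n: False}
  {n: True, z: True, k: False, f: False}


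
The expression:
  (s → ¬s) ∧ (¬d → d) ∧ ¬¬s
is never true.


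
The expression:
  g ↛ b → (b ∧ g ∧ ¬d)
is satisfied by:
  {b: True, g: False}
  {g: False, b: False}
  {g: True, b: True}


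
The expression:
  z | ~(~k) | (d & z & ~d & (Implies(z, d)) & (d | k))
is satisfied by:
  {k: True, z: True}
  {k: True, z: False}
  {z: True, k: False}


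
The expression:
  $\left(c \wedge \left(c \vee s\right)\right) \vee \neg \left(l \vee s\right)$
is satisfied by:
  {c: True, s: False, l: False}
  {c: True, l: True, s: False}
  {c: True, s: True, l: False}
  {c: True, l: True, s: True}
  {l: False, s: False, c: False}


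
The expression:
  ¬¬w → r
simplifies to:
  r ∨ ¬w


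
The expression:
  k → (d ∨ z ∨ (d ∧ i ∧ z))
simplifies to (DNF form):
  d ∨ z ∨ ¬k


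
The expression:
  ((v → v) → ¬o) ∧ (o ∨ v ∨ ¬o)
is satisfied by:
  {o: False}


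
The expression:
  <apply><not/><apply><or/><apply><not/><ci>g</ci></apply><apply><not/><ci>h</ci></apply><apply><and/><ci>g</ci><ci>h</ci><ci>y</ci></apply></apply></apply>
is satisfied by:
  {h: True, g: True, y: False}


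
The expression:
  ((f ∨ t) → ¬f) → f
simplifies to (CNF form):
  f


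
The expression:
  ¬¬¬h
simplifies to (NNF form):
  ¬h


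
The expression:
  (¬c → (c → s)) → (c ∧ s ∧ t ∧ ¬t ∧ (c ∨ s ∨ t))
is never true.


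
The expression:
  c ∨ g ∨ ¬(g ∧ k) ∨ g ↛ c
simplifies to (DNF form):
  True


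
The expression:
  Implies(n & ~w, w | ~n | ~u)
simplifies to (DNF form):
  w | ~n | ~u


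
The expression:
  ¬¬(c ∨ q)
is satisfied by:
  {q: True, c: True}
  {q: True, c: False}
  {c: True, q: False}


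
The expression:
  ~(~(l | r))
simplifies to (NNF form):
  l | r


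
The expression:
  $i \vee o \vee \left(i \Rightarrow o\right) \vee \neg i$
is always true.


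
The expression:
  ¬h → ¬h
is always true.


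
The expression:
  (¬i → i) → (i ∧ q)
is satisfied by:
  {q: True, i: False}
  {i: False, q: False}
  {i: True, q: True}


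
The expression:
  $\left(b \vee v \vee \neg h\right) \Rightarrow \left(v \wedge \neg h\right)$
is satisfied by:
  {v: True, b: False, h: False}
  {v: True, b: True, h: False}
  {h: True, b: False, v: False}


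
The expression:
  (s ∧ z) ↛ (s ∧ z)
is never true.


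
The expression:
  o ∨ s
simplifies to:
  o ∨ s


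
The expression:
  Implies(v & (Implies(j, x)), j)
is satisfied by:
  {j: True, v: False}
  {v: False, j: False}
  {v: True, j: True}


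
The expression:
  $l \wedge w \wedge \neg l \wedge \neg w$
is never true.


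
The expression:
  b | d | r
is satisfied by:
  {r: True, b: True, d: True}
  {r: True, b: True, d: False}
  {r: True, d: True, b: False}
  {r: True, d: False, b: False}
  {b: True, d: True, r: False}
  {b: True, d: False, r: False}
  {d: True, b: False, r: False}


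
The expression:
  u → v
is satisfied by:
  {v: True, u: False}
  {u: False, v: False}
  {u: True, v: True}


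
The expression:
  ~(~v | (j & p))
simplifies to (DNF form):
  (v & ~j) | (v & ~p)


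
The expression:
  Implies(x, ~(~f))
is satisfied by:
  {f: True, x: False}
  {x: False, f: False}
  {x: True, f: True}


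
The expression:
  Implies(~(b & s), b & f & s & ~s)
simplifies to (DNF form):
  b & s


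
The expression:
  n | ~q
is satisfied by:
  {n: True, q: False}
  {q: False, n: False}
  {q: True, n: True}


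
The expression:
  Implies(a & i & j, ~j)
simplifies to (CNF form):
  ~a | ~i | ~j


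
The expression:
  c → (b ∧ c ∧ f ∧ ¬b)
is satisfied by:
  {c: False}


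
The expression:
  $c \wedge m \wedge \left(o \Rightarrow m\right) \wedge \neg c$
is never true.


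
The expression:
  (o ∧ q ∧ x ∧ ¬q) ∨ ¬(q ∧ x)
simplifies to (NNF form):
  ¬q ∨ ¬x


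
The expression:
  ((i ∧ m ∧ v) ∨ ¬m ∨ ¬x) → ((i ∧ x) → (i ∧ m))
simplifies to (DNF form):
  m ∨ ¬i ∨ ¬x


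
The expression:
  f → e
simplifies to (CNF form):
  e ∨ ¬f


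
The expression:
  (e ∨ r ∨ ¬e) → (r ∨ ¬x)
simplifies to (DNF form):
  r ∨ ¬x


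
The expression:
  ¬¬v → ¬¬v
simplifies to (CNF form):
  True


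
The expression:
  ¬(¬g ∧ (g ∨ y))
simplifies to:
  g ∨ ¬y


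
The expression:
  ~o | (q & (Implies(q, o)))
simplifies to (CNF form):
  q | ~o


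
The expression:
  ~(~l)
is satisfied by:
  {l: True}


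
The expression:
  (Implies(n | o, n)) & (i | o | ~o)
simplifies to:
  n | ~o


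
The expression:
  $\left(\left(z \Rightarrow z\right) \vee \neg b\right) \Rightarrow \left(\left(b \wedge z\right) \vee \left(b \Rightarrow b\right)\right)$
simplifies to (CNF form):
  $\text{True}$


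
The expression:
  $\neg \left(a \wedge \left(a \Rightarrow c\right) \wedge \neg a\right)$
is always true.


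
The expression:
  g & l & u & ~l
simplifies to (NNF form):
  False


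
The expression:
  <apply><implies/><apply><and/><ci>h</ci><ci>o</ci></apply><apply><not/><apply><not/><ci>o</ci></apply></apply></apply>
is always true.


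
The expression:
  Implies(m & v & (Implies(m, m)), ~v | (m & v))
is always true.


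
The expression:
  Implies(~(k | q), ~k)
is always true.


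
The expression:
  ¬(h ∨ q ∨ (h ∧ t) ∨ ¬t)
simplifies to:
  t ∧ ¬h ∧ ¬q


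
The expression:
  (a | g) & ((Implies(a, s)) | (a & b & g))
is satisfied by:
  {g: True, s: True, b: True, a: False}
  {g: True, s: True, b: False, a: False}
  {g: True, b: True, a: False, s: False}
  {g: True, b: False, a: False, s: False}
  {g: True, s: True, a: True, b: True}
  {g: True, s: True, a: True, b: False}
  {g: True, a: True, b: True, s: False}
  {s: True, a: True, b: True, g: False}
  {s: True, a: True, b: False, g: False}


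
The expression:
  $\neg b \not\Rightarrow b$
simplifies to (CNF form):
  $\neg b$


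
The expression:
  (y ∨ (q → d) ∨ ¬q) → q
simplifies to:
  q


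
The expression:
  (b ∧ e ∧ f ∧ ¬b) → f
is always true.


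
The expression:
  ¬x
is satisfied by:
  {x: False}


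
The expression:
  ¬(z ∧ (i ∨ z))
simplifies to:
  ¬z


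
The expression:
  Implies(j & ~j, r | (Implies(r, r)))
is always true.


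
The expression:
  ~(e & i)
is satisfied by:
  {e: False, i: False}
  {i: True, e: False}
  {e: True, i: False}


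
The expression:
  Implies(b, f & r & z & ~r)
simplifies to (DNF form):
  ~b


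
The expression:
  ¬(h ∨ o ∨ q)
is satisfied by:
  {q: False, o: False, h: False}


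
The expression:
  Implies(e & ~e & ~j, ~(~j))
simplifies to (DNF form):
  True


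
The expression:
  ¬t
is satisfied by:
  {t: False}


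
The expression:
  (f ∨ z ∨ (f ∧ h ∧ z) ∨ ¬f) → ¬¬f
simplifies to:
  f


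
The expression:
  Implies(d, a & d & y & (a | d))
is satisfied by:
  {a: True, y: True, d: False}
  {a: True, y: False, d: False}
  {y: True, a: False, d: False}
  {a: False, y: False, d: False}
  {a: True, d: True, y: True}


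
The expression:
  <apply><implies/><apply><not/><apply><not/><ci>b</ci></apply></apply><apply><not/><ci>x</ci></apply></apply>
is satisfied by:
  {x: False, b: False}
  {b: True, x: False}
  {x: True, b: False}


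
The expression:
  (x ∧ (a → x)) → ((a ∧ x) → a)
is always true.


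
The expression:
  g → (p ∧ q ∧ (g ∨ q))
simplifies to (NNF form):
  (p ∧ q) ∨ ¬g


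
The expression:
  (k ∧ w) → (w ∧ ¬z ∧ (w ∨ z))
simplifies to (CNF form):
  ¬k ∨ ¬w ∨ ¬z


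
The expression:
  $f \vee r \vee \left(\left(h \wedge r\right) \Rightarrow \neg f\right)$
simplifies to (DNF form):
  $\text{True}$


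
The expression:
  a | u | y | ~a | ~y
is always true.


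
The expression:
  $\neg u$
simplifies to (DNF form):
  $\neg u$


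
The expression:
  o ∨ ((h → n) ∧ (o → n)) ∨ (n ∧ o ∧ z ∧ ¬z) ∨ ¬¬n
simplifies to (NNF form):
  n ∨ o ∨ ¬h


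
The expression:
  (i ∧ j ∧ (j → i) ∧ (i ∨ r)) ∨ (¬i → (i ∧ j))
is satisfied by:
  {i: True}


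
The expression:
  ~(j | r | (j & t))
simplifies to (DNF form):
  ~j & ~r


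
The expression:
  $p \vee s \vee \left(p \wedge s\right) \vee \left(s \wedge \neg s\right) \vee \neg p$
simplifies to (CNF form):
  $\text{True}$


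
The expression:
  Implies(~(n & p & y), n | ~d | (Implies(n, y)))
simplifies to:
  True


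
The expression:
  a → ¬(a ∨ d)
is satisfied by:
  {a: False}


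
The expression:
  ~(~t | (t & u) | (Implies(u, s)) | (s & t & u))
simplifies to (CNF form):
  False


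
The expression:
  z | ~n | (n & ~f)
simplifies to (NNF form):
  z | ~f | ~n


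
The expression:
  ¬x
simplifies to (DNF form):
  ¬x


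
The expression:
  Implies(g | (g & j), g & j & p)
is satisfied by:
  {p: True, j: True, g: False}
  {p: True, j: False, g: False}
  {j: True, p: False, g: False}
  {p: False, j: False, g: False}
  {p: True, g: True, j: True}


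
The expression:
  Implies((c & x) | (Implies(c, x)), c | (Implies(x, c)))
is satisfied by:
  {c: True, x: False}
  {x: False, c: False}
  {x: True, c: True}


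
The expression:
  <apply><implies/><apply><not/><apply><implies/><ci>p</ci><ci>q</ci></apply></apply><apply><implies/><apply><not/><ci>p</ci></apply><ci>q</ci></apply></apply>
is always true.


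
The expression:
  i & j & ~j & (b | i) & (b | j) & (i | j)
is never true.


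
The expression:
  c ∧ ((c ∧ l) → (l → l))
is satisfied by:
  {c: True}


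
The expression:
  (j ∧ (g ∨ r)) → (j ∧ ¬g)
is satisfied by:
  {g: False, j: False}
  {j: True, g: False}
  {g: True, j: False}


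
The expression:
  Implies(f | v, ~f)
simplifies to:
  ~f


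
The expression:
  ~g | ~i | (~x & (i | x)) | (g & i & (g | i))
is always true.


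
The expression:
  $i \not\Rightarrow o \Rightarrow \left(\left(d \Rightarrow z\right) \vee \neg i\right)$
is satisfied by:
  {o: True, z: True, d: False, i: False}
  {o: True, z: False, d: False, i: False}
  {z: True, i: False, o: False, d: False}
  {i: False, z: False, o: False, d: False}
  {i: True, o: True, z: True, d: False}
  {i: True, o: True, z: False, d: False}
  {i: True, z: True, o: False, d: False}
  {i: True, z: False, o: False, d: False}
  {d: True, o: True, z: True, i: False}
  {d: True, o: True, z: False, i: False}
  {d: True, z: True, o: False, i: False}
  {d: True, z: False, o: False, i: False}
  {i: True, d: True, o: True, z: True}
  {i: True, d: True, o: True, z: False}
  {i: True, d: True, z: True, o: False}


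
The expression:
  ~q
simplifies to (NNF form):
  ~q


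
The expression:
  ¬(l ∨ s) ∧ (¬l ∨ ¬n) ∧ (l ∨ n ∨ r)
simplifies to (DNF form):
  (n ∧ ¬l ∧ ¬s) ∨ (r ∧ ¬l ∧ ¬s)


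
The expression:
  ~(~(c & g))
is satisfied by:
  {c: True, g: True}


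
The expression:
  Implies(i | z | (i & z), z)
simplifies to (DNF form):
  z | ~i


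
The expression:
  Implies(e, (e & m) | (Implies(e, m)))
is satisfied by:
  {m: True, e: False}
  {e: False, m: False}
  {e: True, m: True}


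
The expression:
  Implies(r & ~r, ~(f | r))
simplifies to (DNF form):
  True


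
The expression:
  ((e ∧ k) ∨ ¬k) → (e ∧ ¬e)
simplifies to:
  k ∧ ¬e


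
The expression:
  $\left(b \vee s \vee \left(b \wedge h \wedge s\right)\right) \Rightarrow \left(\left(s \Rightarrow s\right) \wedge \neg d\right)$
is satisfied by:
  {b: False, d: False, s: False}
  {s: True, b: False, d: False}
  {b: True, s: False, d: False}
  {s: True, b: True, d: False}
  {d: True, s: False, b: False}


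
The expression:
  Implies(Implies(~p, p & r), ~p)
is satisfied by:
  {p: False}


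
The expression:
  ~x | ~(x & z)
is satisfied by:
  {z: False, x: False}
  {x: True, z: False}
  {z: True, x: False}


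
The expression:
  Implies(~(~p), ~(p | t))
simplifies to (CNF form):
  ~p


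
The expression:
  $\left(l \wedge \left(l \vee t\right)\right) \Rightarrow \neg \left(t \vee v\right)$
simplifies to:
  $\left(\neg t \wedge \neg v\right) \vee \neg l$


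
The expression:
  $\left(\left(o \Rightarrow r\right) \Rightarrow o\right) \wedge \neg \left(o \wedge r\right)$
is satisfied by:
  {o: True, r: False}


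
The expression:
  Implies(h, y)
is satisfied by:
  {y: True, h: False}
  {h: False, y: False}
  {h: True, y: True}


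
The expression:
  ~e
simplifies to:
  ~e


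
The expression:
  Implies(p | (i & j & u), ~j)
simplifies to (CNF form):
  (~j | ~p) & (~i | ~j | ~p) & (~i | ~j | ~u) & (~j | ~p | ~u)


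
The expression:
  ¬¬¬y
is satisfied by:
  {y: False}


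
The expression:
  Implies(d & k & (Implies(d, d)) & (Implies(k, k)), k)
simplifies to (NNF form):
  True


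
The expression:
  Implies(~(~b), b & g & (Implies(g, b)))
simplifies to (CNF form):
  g | ~b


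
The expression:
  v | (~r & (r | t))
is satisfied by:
  {v: True, t: True, r: False}
  {v: True, t: False, r: False}
  {r: True, v: True, t: True}
  {r: True, v: True, t: False}
  {t: True, r: False, v: False}


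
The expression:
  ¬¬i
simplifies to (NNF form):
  i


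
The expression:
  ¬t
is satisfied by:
  {t: False}


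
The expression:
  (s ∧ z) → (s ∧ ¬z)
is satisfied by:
  {s: False, z: False}
  {z: True, s: False}
  {s: True, z: False}


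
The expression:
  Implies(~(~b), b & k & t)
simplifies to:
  ~b | (k & t)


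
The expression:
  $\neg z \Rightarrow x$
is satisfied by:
  {x: True, z: True}
  {x: True, z: False}
  {z: True, x: False}


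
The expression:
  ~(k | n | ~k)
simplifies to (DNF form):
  False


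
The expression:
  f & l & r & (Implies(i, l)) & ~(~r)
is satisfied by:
  {r: True, f: True, l: True}


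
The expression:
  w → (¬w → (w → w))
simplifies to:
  True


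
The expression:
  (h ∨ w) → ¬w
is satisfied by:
  {w: False}


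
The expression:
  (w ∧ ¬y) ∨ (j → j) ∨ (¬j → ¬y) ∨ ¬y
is always true.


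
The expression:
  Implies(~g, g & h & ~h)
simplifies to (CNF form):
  g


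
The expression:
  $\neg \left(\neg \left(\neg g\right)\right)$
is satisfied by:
  {g: False}


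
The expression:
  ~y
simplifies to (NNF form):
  ~y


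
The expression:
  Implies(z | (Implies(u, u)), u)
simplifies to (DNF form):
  u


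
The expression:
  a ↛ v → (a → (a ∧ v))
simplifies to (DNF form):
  v ∨ ¬a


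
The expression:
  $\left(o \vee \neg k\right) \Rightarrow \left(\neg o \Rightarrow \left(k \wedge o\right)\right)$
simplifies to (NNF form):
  $k \vee o$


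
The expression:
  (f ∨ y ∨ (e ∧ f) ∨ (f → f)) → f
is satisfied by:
  {f: True}


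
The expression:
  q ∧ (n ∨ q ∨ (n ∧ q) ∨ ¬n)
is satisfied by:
  {q: True}


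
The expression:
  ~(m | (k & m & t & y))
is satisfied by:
  {m: False}


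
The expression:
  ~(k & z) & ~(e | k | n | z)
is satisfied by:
  {n: False, e: False, z: False, k: False}


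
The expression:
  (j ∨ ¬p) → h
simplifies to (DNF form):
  h ∨ (p ∧ ¬j)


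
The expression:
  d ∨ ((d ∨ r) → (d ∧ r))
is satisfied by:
  {d: True, r: False}
  {r: False, d: False}
  {r: True, d: True}


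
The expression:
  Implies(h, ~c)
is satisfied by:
  {h: False, c: False}
  {c: True, h: False}
  {h: True, c: False}


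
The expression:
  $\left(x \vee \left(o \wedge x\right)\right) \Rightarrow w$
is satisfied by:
  {w: True, x: False}
  {x: False, w: False}
  {x: True, w: True}


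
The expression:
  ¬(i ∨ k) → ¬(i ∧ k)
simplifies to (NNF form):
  True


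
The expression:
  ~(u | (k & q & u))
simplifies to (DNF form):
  ~u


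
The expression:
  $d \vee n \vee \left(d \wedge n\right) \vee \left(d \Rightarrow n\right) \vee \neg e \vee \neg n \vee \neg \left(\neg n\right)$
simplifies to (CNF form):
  $\text{True}$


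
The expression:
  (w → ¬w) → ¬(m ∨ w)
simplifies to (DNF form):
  w ∨ ¬m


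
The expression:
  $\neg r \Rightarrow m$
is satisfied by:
  {r: True, m: True}
  {r: True, m: False}
  {m: True, r: False}


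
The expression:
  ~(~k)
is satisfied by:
  {k: True}


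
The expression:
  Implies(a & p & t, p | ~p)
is always true.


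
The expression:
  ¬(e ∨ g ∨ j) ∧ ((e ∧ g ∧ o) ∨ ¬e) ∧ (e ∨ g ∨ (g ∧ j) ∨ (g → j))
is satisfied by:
  {g: False, e: False, j: False}


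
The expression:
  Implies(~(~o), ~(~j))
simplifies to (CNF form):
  j | ~o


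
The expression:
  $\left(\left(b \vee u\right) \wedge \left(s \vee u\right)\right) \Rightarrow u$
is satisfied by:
  {u: True, s: False, b: False}
  {s: False, b: False, u: False}
  {b: True, u: True, s: False}
  {b: True, s: False, u: False}
  {u: True, s: True, b: False}
  {s: True, u: False, b: False}
  {b: True, s: True, u: True}


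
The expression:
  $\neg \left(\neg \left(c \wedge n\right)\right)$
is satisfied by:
  {c: True, n: True}


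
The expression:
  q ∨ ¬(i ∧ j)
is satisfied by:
  {q: True, i: False, j: False}
  {q: False, i: False, j: False}
  {j: True, q: True, i: False}
  {j: True, q: False, i: False}
  {i: True, q: True, j: False}
  {i: True, q: False, j: False}
  {i: True, j: True, q: True}


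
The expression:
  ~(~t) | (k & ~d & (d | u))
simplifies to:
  t | (k & u & ~d)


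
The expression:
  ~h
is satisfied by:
  {h: False}


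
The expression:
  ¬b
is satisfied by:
  {b: False}


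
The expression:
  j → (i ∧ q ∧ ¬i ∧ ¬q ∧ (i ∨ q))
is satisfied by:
  {j: False}


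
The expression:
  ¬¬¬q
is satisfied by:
  {q: False}


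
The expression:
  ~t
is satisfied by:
  {t: False}


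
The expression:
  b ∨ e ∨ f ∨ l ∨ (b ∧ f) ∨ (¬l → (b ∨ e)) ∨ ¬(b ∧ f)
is always true.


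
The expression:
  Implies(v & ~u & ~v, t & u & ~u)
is always true.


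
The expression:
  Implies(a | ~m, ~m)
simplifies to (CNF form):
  ~a | ~m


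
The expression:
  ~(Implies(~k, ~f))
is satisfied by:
  {f: True, k: False}


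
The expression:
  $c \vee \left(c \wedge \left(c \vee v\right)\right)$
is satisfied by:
  {c: True}


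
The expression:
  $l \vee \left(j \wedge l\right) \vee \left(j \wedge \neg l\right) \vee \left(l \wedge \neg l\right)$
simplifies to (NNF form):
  $j \vee l$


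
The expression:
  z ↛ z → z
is always true.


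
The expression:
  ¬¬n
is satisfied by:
  {n: True}


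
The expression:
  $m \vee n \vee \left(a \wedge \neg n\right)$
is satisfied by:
  {n: True, a: True, m: True}
  {n: True, a: True, m: False}
  {n: True, m: True, a: False}
  {n: True, m: False, a: False}
  {a: True, m: True, n: False}
  {a: True, m: False, n: False}
  {m: True, a: False, n: False}


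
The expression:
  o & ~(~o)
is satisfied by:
  {o: True}


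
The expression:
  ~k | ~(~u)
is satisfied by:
  {u: True, k: False}
  {k: False, u: False}
  {k: True, u: True}


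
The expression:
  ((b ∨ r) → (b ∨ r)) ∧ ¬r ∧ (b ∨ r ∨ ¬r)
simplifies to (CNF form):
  ¬r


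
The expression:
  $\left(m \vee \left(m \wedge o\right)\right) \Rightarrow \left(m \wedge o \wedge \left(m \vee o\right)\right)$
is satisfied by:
  {o: True, m: False}
  {m: False, o: False}
  {m: True, o: True}


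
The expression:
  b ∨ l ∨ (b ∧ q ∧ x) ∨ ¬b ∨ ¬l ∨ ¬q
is always true.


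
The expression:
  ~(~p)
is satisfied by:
  {p: True}


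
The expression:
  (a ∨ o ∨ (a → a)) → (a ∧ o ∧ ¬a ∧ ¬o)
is never true.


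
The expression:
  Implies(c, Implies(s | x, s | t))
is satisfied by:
  {s: True, t: True, c: False, x: False}
  {s: True, c: False, t: False, x: False}
  {t: True, s: False, c: False, x: False}
  {s: False, c: False, t: False, x: False}
  {x: True, s: True, t: True, c: False}
  {x: True, s: True, c: False, t: False}
  {x: True, t: True, s: False, c: False}
  {x: True, s: False, c: False, t: False}
  {s: True, c: True, t: True, x: False}
  {s: True, c: True, x: False, t: False}
  {c: True, t: True, x: False, s: False}
  {c: True, x: False, t: False, s: False}
  {s: True, c: True, x: True, t: True}
  {s: True, c: True, x: True, t: False}
  {c: True, x: True, t: True, s: False}


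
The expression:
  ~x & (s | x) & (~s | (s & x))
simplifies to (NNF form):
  False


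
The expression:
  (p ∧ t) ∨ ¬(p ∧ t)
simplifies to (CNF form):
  True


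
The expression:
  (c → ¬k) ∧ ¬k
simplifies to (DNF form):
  ¬k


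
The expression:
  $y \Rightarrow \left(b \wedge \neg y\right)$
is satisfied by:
  {y: False}


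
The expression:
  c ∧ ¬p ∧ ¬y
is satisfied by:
  {c: True, y: False, p: False}


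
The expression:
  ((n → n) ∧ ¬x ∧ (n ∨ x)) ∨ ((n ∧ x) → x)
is always true.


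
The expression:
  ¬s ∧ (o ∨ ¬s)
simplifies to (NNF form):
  ¬s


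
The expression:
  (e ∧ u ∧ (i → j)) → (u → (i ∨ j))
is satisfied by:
  {i: True, j: True, e: False, u: False}
  {i: True, j: False, e: False, u: False}
  {j: True, i: False, e: False, u: False}
  {i: False, j: False, e: False, u: False}
  {i: True, u: True, j: True, e: False}
  {i: True, u: True, j: False, e: False}
  {u: True, j: True, i: False, e: False}
  {u: True, i: False, j: False, e: False}
  {i: True, e: True, j: True, u: False}
  {i: True, e: True, j: False, u: False}
  {e: True, j: True, i: False, u: False}
  {e: True, i: False, j: False, u: False}
  {u: True, e: True, i: True, j: True}
  {u: True, e: True, i: True, j: False}
  {u: True, e: True, j: True, i: False}


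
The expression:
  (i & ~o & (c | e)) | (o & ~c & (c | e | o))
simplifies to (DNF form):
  (o & ~c) | (o & ~o) | (c & i & ~c) | (c & i & ~o) | (c & o & ~c) | (c & o & ~o) | (e & i & ~c) | (e & i & ~o) | (e & o & ~c) | (e & o & ~o) | (i & o & ~c) | (i & o & ~o)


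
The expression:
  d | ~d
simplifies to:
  True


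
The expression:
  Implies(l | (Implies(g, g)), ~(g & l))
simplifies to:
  ~g | ~l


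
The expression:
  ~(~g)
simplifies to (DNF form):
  g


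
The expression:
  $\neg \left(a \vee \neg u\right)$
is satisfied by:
  {u: True, a: False}


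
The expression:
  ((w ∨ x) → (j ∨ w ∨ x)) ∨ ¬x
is always true.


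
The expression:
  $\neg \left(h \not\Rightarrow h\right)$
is always true.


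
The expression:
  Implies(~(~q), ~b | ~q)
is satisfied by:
  {q: False, b: False}
  {b: True, q: False}
  {q: True, b: False}


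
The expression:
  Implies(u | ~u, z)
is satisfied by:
  {z: True}


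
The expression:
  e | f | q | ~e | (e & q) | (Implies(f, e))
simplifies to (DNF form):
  True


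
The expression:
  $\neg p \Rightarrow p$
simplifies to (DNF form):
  $p$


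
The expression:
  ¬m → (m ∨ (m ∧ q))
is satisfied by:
  {m: True}


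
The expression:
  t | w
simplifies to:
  t | w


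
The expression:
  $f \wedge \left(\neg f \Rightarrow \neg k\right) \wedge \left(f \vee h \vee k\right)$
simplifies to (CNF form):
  $f$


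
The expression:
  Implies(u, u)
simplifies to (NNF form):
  True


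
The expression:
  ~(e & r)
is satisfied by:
  {e: False, r: False}
  {r: True, e: False}
  {e: True, r: False}


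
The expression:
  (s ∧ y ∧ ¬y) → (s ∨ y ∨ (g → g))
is always true.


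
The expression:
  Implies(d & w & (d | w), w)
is always true.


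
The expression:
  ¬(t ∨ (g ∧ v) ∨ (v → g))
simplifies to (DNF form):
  v ∧ ¬g ∧ ¬t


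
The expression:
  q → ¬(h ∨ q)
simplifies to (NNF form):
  ¬q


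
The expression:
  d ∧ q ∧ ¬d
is never true.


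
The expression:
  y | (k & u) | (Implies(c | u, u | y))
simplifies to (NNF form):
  u | y | ~c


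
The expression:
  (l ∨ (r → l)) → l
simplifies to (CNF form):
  l ∨ r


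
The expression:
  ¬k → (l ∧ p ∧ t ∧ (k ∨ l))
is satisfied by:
  {k: True, p: True, l: True, t: True}
  {k: True, p: True, l: True, t: False}
  {k: True, p: True, t: True, l: False}
  {k: True, p: True, t: False, l: False}
  {k: True, l: True, t: True, p: False}
  {k: True, l: True, t: False, p: False}
  {k: True, l: False, t: True, p: False}
  {k: True, l: False, t: False, p: False}
  {p: True, l: True, t: True, k: False}


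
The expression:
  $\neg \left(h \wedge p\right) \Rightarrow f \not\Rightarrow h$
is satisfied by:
  {p: True, f: True, h: False}
  {f: True, h: False, p: False}
  {p: True, h: True, f: True}
  {p: True, h: True, f: False}


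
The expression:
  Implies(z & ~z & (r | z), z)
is always true.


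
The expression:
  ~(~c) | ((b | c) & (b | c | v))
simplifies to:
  b | c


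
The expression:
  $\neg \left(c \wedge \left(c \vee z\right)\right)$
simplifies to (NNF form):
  $\neg c$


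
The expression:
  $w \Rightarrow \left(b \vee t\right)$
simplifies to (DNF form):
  $b \vee t \vee \neg w$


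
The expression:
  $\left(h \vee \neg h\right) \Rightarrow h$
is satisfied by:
  {h: True}


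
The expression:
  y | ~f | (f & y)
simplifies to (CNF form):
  y | ~f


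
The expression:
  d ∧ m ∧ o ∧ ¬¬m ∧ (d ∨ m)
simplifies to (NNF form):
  d ∧ m ∧ o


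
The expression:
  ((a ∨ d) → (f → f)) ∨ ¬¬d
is always true.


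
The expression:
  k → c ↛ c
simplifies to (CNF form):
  ¬k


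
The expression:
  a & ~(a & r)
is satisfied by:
  {a: True, r: False}


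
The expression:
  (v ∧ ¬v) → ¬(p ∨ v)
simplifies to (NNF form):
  True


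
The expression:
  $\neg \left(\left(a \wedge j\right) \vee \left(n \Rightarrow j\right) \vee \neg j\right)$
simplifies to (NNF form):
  $\text{False}$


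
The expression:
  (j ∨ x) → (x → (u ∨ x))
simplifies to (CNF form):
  True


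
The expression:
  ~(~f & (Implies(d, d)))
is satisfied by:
  {f: True}


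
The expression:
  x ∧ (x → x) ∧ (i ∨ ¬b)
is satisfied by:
  {i: True, x: True, b: False}
  {x: True, b: False, i: False}
  {i: True, b: True, x: True}


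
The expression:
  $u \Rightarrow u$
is always true.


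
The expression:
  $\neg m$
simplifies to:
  $\neg m$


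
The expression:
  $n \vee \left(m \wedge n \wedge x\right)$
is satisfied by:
  {n: True}


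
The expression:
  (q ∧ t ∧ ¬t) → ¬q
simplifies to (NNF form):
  True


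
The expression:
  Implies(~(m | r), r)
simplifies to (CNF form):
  m | r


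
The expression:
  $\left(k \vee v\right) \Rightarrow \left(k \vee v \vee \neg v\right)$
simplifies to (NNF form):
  $\text{True}$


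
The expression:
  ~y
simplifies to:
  ~y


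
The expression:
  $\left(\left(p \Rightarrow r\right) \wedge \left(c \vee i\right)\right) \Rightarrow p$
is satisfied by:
  {p: True, c: False, i: False}
  {i: True, p: True, c: False}
  {p: True, c: True, i: False}
  {i: True, p: True, c: True}
  {i: False, c: False, p: False}


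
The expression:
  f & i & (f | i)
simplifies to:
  f & i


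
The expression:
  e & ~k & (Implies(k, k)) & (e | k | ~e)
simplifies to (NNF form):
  e & ~k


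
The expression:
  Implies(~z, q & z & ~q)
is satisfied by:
  {z: True}


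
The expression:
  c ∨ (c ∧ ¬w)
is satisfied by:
  {c: True}


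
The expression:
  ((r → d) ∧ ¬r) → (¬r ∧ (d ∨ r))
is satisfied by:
  {r: True, d: True}
  {r: True, d: False}
  {d: True, r: False}


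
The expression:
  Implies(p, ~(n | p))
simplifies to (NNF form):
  ~p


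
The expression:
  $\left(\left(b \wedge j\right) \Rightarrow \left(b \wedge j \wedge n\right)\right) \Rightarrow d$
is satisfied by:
  {d: True, j: True, b: True, n: False}
  {d: True, j: True, n: False, b: False}
  {d: True, b: True, n: False, j: False}
  {d: True, n: False, b: False, j: False}
  {d: True, j: True, n: True, b: True}
  {d: True, j: True, n: True, b: False}
  {d: True, n: True, b: True, j: False}
  {d: True, n: True, b: False, j: False}
  {j: True, b: True, n: False, d: False}


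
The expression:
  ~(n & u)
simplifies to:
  ~n | ~u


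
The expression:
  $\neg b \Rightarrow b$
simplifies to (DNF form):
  $b$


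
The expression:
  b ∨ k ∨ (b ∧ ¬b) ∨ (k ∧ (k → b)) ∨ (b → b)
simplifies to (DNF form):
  True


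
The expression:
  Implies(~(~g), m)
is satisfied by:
  {m: True, g: False}
  {g: False, m: False}
  {g: True, m: True}


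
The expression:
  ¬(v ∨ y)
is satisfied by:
  {v: False, y: False}


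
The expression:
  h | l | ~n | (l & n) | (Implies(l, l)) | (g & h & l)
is always true.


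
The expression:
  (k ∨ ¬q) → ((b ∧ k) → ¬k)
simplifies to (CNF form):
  ¬b ∨ ¬k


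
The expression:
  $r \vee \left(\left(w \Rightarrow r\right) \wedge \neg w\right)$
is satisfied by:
  {r: True, w: False}
  {w: False, r: False}
  {w: True, r: True}


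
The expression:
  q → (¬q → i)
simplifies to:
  True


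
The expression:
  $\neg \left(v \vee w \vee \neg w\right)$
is never true.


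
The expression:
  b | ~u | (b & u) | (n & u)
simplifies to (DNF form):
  b | n | ~u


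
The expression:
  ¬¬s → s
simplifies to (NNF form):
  True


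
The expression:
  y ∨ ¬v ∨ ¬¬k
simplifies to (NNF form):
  k ∨ y ∨ ¬v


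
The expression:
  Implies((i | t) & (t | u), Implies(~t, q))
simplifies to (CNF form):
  q | t | ~i | ~u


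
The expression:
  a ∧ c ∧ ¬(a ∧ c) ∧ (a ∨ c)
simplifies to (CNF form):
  False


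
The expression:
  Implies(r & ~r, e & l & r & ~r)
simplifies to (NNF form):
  True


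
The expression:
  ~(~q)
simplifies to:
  q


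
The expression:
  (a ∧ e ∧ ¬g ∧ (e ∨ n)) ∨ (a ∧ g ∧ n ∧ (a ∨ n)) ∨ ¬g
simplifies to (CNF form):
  (a ∨ ¬g) ∧ (n ∨ ¬g)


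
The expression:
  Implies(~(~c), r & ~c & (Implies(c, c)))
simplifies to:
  ~c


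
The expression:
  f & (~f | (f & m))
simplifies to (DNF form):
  f & m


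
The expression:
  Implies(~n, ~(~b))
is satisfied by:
  {n: True, b: True}
  {n: True, b: False}
  {b: True, n: False}


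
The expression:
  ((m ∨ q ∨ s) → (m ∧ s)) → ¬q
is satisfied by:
  {s: False, m: False, q: False}
  {q: True, s: False, m: False}
  {m: True, s: False, q: False}
  {q: True, m: True, s: False}
  {s: True, q: False, m: False}
  {q: True, s: True, m: False}
  {m: True, s: True, q: False}


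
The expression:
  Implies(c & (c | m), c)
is always true.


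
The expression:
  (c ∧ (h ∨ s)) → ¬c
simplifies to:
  (¬h ∧ ¬s) ∨ ¬c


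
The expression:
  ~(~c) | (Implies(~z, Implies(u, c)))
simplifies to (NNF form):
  c | z | ~u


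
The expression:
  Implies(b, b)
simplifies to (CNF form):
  True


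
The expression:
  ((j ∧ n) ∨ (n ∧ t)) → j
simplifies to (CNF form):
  j ∨ ¬n ∨ ¬t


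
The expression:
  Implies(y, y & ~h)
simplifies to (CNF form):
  ~h | ~y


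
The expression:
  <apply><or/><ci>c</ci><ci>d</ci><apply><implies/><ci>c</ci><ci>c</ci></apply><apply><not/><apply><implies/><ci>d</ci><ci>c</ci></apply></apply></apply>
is always true.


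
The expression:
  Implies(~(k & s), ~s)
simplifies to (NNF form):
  k | ~s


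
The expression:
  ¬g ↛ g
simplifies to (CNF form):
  True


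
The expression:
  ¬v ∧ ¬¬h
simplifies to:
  h ∧ ¬v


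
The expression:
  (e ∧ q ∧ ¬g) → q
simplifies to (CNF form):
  True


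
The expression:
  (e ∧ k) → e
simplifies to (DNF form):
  True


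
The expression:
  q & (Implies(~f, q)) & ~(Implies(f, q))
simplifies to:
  False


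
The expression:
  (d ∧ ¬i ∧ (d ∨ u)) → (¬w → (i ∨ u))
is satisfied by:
  {i: True, u: True, w: True, d: False}
  {i: True, u: True, w: False, d: False}
  {i: True, w: True, u: False, d: False}
  {i: True, w: False, u: False, d: False}
  {u: True, w: True, i: False, d: False}
  {u: True, i: False, w: False, d: False}
  {u: False, w: True, i: False, d: False}
  {u: False, i: False, w: False, d: False}
  {i: True, d: True, u: True, w: True}
  {i: True, d: True, u: True, w: False}
  {i: True, d: True, w: True, u: False}
  {i: True, d: True, w: False, u: False}
  {d: True, u: True, w: True, i: False}
  {d: True, u: True, w: False, i: False}
  {d: True, w: True, u: False, i: False}


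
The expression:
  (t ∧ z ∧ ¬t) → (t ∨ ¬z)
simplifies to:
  True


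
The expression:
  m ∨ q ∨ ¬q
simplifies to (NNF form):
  True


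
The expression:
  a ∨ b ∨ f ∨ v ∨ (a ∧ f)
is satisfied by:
  {a: True, b: True, v: True, f: True}
  {a: True, b: True, v: True, f: False}
  {a: True, b: True, f: True, v: False}
  {a: True, b: True, f: False, v: False}
  {a: True, v: True, f: True, b: False}
  {a: True, v: True, f: False, b: False}
  {a: True, v: False, f: True, b: False}
  {a: True, v: False, f: False, b: False}
  {b: True, v: True, f: True, a: False}
  {b: True, v: True, f: False, a: False}
  {b: True, f: True, v: False, a: False}
  {b: True, f: False, v: False, a: False}
  {v: True, f: True, b: False, a: False}
  {v: True, b: False, f: False, a: False}
  {f: True, b: False, v: False, a: False}


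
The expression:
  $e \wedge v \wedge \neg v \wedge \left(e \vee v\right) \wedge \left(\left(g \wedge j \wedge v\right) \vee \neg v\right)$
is never true.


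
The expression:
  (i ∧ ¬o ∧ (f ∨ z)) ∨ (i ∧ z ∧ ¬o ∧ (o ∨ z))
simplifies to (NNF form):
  i ∧ ¬o ∧ (f ∨ z)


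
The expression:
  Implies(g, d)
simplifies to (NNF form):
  d | ~g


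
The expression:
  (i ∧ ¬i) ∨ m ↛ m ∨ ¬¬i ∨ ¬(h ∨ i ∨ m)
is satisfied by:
  {i: True, h: False, m: False}
  {i: True, m: True, h: False}
  {i: True, h: True, m: False}
  {i: True, m: True, h: True}
  {m: False, h: False, i: False}


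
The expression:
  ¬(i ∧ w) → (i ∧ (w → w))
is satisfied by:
  {i: True}


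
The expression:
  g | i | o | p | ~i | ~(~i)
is always true.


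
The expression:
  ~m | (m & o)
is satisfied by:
  {o: True, m: False}
  {m: False, o: False}
  {m: True, o: True}


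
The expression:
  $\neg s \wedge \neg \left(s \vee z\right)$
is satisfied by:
  {z: False, s: False}


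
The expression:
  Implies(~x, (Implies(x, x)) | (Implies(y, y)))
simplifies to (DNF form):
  True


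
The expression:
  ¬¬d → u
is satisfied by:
  {u: True, d: False}
  {d: False, u: False}
  {d: True, u: True}
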